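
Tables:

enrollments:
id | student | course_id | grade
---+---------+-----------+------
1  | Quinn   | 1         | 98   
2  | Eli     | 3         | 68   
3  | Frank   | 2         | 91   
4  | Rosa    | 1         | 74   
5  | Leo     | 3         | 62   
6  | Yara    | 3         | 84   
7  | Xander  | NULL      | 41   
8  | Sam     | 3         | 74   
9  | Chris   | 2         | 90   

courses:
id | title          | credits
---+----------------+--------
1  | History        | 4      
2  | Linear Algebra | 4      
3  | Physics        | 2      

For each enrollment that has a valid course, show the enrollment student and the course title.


INNER JOIN keeps only enrollments rows whose course_id matches an id in courses. Walk through each enrollment:
  - enrollment 1 (Quinn): course_id=1 -> matches History
  - enrollment 2 (Eli): course_id=3 -> matches Physics
  - enrollment 3 (Frank): course_id=2 -> matches Linear Algebra
  - enrollment 4 (Rosa): course_id=1 -> matches History
  - enrollment 5 (Leo): course_id=3 -> matches Physics
  - enrollment 6 (Yara): course_id=3 -> matches Physics
  - enrollment 7 (Xander): course_id=NULL, no match -> dropped
  - enrollment 8 (Sam): course_id=3 -> matches Physics
  - enrollment 9 (Chris): course_id=2 -> matches Linear Algebra
So 1 of 9 rows is dropped.

SQL:
SELECT a.student, b.title AS course
FROM enrollments a
INNER JOIN courses b ON a.course_id = b.id

Result:
student | course        
--------+---------------
Quinn   | History       
Eli     | Physics       
Frank   | Linear Algebra
Rosa    | History       
Leo     | Physics       
Yara    | Physics       
Sam     | Physics       
Chris   | Linear Algebra


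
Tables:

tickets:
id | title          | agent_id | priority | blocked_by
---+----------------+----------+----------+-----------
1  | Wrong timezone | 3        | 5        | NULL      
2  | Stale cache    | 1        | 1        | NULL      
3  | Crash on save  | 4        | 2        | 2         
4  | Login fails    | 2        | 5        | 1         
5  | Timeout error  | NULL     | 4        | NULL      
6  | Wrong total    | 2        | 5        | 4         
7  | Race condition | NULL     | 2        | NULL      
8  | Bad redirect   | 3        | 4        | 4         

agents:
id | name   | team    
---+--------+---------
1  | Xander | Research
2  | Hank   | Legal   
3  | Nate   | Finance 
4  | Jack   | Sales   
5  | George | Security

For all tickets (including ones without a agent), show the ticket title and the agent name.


LEFT JOIN keeps every row from tickets (the left table); where agent_id has no match in agents, the agent columns become NULL. Walk through each ticket:
  - ticket 1 (Wrong timezone): agent_id=3 -> matches Nate
  - ticket 2 (Stale cache): agent_id=1 -> matches Xander
  - ticket 3 (Crash on save): agent_id=4 -> matches Jack
  - ticket 4 (Login fails): agent_id=2 -> matches Hank
  - ticket 5 (Timeout error): agent_id=NULL, no match -> kept with NULL
  - ticket 6 (Wrong total): agent_id=2 -> matches Hank
  - ticket 7 (Race condition): agent_id=NULL, no match -> kept with NULL
  - ticket 8 (Bad redirect): agent_id=3 -> matches Nate
All 8 rows appear; 2 have NULL agent.

SQL:
SELECT a.title, b.name AS agent
FROM tickets a
LEFT JOIN agents b ON a.agent_id = b.id

Result:
title          | agent 
---------------+-------
Wrong timezone | Nate  
Stale cache    | Xander
Crash on save  | Jack  
Login fails    | Hank  
Timeout error  | NULL  
Wrong total    | Hank  
Race condition | NULL  
Bad redirect   | Nate  


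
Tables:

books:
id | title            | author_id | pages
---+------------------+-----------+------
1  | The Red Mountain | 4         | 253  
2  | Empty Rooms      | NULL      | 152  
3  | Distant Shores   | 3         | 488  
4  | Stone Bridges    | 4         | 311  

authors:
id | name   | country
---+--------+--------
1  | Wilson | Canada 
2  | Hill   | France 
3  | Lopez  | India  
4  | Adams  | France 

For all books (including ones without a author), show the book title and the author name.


LEFT JOIN keeps every row from books (the left table); where author_id has no match in authors, the author columns become NULL. Walk through each book:
  - book 1 (The Red Mountain): author_id=4 -> matches Adams
  - book 2 (Empty Rooms): author_id=NULL, no match -> kept with NULL
  - book 3 (Distant Shores): author_id=3 -> matches Lopez
  - book 4 (Stone Bridges): author_id=4 -> matches Adams
All 4 rows appear; 1 has NULL author.

SQL:
SELECT a.title, b.name AS author
FROM books a
LEFT JOIN authors b ON a.author_id = b.id

Result:
title            | author
-----------------+-------
The Red Mountain | Adams 
Empty Rooms      | NULL  
Distant Shores   | Lopez 
Stone Bridges    | Adams 


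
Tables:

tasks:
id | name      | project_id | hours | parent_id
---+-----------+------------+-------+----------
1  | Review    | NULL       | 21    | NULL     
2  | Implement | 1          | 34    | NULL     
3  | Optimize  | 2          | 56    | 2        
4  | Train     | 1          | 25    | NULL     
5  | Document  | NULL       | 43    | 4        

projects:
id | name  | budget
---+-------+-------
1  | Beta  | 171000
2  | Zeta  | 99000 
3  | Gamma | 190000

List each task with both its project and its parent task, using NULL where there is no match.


Two LEFT JOINs from the same base table tasks: one to projects via project_id, one to tasks itself via parent_id. Both are LEFT so every task is preserved.
Match against projects:
  - task 1 (Review): project_id=NULL, no match -> kept with NULL
  - task 2 (Implement): project_id=1 -> matches Beta
  - task 3 (Optimize): project_id=2 -> matches Zeta
  - task 4 (Train): project_id=1 -> matches Beta
  - task 5 (Document): project_id=NULL, no match -> kept with NULL
Match against tasks (self):
  - task 1 (Review): parent_id=NULL -> NULL
  - task 2 (Implement): parent_id=NULL -> NULL
  - task 3 (Optimize): parent_id=2 -> Implement
  - task 4 (Train): parent_id=NULL -> NULL
  - task 5 (Document): parent_id=4 -> Train

SQL:
SELECT a.name, b.name AS project, c.name AS parent
FROM tasks a
LEFT JOIN projects b ON a.project_id = b.id
LEFT JOIN tasks c ON a.parent_id = c.id

Result:
name      | project | parent   
----------+---------+----------
Review    | NULL    | NULL     
Implement | Beta    | NULL     
Optimize  | Zeta    | Implement
Train     | Beta    | NULL     
Document  | NULL    | Train    


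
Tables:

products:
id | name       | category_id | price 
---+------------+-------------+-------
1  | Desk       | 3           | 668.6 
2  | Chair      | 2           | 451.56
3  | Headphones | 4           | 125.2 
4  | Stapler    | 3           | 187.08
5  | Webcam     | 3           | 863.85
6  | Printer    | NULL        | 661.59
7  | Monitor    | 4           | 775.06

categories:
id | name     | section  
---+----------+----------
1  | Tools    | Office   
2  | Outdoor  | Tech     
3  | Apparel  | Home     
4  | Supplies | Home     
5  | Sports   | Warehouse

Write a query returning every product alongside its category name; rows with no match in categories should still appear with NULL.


LEFT JOIN keeps every row from products (the left table); where category_id has no match in categories, the category columns become NULL. Walk through each product:
  - product 1 (Desk): category_id=3 -> matches Apparel
  - product 2 (Chair): category_id=2 -> matches Outdoor
  - product 3 (Headphones): category_id=4 -> matches Supplies
  - product 4 (Stapler): category_id=3 -> matches Apparel
  - product 5 (Webcam): category_id=3 -> matches Apparel
  - product 6 (Printer): category_id=NULL, no match -> kept with NULL
  - product 7 (Monitor): category_id=4 -> matches Supplies
All 7 rows appear; 1 has NULL category.

SQL:
SELECT a.name, b.name AS category
FROM products a
LEFT JOIN categories b ON a.category_id = b.id

Result:
name       | category
-----------+---------
Desk       | Apparel 
Chair      | Outdoor 
Headphones | Supplies
Stapler    | Apparel 
Webcam     | Apparel 
Printer    | NULL    
Monitor    | Supplies


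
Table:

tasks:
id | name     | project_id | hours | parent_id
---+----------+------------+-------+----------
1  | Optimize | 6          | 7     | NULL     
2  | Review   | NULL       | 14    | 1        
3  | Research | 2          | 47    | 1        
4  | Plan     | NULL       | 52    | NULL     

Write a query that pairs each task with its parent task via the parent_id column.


This is a self-join: tasks is joined to a second copy of itself, matching each row's parent_id to another row's id. Use LEFT JOIN so rows with parent_id=NULL are kept.
  - task 1 (Optimize): parent_id=NULL -> NULL
  - task 2 (Review): parent_id=1 -> Optimize
  - task 3 (Research): parent_id=1 -> Optimize
  - task 4 (Plan): parent_id=NULL -> NULL

SQL:
SELECT a.name AS item, b.name AS parent
FROM tasks a
LEFT JOIN tasks b ON a.parent_id = b.id

Result:
item     | parent  
---------+---------
Optimize | NULL    
Review   | Optimize
Research | Optimize
Plan     | NULL    


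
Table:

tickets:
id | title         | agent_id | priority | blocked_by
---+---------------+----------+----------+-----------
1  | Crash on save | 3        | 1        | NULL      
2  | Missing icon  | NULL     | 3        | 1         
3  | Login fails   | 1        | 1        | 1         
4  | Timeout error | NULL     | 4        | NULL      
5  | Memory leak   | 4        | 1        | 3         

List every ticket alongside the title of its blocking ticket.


This is a self-join: tickets is joined to a second copy of itself, matching each row's blocked_by to another row's id. Use LEFT JOIN so rows with blocked_by=NULL are kept.
  - ticket 1 (Crash on save): blocked_by=NULL -> NULL
  - ticket 2 (Missing icon): blocked_by=1 -> Crash on save
  - ticket 3 (Login fails): blocked_by=1 -> Crash on save
  - ticket 4 (Timeout error): blocked_by=NULL -> NULL
  - ticket 5 (Memory leak): blocked_by=3 -> Login fails

SQL:
SELECT a.title AS item, b.title AS blocked_by
FROM tickets a
LEFT JOIN tickets b ON a.blocked_by = b.id

Result:
item          | blocked_by   
--------------+--------------
Crash on save | NULL         
Missing icon  | Crash on save
Login fails   | Crash on save
Timeout error | NULL         
Memory leak   | Login fails  


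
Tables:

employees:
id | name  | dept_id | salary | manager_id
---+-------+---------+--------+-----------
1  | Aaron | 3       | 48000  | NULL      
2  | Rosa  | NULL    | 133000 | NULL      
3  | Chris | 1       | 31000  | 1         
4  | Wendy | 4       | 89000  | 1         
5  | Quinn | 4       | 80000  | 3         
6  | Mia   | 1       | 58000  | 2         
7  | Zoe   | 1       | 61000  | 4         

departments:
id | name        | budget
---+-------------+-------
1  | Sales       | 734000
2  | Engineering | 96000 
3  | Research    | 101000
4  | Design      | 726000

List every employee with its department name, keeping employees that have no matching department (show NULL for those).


LEFT JOIN keeps every row from employees (the left table); where dept_id has no match in departments, the department columns become NULL. Walk through each employee:
  - employee 1 (Aaron): dept_id=3 -> matches Research
  - employee 2 (Rosa): dept_id=NULL, no match -> kept with NULL
  - employee 3 (Chris): dept_id=1 -> matches Sales
  - employee 4 (Wendy): dept_id=4 -> matches Design
  - employee 5 (Quinn): dept_id=4 -> matches Design
  - employee 6 (Mia): dept_id=1 -> matches Sales
  - employee 7 (Zoe): dept_id=1 -> matches Sales
All 7 rows appear; 1 has NULL department.

SQL:
SELECT a.name, b.name AS department
FROM employees a
LEFT JOIN departments b ON a.dept_id = b.id

Result:
name  | department
------+-----------
Aaron | Research  
Rosa  | NULL      
Chris | Sales     
Wendy | Design    
Quinn | Design    
Mia   | Sales     
Zoe   | Sales     


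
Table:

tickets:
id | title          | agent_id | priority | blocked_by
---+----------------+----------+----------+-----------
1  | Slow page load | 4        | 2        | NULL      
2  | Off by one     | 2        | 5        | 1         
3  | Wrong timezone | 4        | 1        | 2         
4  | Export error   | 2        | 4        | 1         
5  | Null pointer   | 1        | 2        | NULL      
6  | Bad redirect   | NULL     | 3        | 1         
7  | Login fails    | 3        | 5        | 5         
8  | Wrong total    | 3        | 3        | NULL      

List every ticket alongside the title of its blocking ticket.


This is a self-join: tickets is joined to a second copy of itself, matching each row's blocked_by to another row's id. Use LEFT JOIN so rows with blocked_by=NULL are kept.
  - ticket 1 (Slow page load): blocked_by=NULL -> NULL
  - ticket 2 (Off by one): blocked_by=1 -> Slow page load
  - ticket 3 (Wrong timezone): blocked_by=2 -> Off by one
  - ticket 4 (Export error): blocked_by=1 -> Slow page load
  - ticket 5 (Null pointer): blocked_by=NULL -> NULL
  - ticket 6 (Bad redirect): blocked_by=1 -> Slow page load
  - ticket 7 (Login fails): blocked_by=5 -> Null pointer
  - ticket 8 (Wrong total): blocked_by=NULL -> NULL

SQL:
SELECT a.title AS item, b.title AS blocked_by
FROM tickets a
LEFT JOIN tickets b ON a.blocked_by = b.id

Result:
item           | blocked_by    
---------------+---------------
Slow page load | NULL          
Off by one     | Slow page load
Wrong timezone | Off by one    
Export error   | Slow page load
Null pointer   | NULL          
Bad redirect   | Slow page load
Login fails    | Null pointer  
Wrong total    | NULL          


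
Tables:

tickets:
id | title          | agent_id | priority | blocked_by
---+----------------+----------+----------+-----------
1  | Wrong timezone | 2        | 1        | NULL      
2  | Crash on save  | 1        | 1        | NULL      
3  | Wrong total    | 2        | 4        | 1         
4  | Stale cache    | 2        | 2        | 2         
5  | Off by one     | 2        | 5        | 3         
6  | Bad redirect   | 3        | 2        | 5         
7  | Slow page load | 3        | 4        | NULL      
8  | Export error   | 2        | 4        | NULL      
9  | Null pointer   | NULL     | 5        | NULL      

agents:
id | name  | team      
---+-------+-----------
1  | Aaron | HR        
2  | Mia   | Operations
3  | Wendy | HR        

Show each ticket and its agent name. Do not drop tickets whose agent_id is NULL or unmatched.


LEFT JOIN keeps every row from tickets (the left table); where agent_id has no match in agents, the agent columns become NULL. Walk through each ticket:
  - ticket 1 (Wrong timezone): agent_id=2 -> matches Mia
  - ticket 2 (Crash on save): agent_id=1 -> matches Aaron
  - ticket 3 (Wrong total): agent_id=2 -> matches Mia
  - ticket 4 (Stale cache): agent_id=2 -> matches Mia
  - ticket 5 (Off by one): agent_id=2 -> matches Mia
  - ticket 6 (Bad redirect): agent_id=3 -> matches Wendy
  - ticket 7 (Slow page load): agent_id=3 -> matches Wendy
  - ticket 8 (Export error): agent_id=2 -> matches Mia
  - ticket 9 (Null pointer): agent_id=NULL, no match -> kept with NULL
All 9 rows appear; 1 has NULL agent.

SQL:
SELECT a.title, b.name AS agent
FROM tickets a
LEFT JOIN agents b ON a.agent_id = b.id

Result:
title          | agent
---------------+------
Wrong timezone | Mia  
Crash on save  | Aaron
Wrong total    | Mia  
Stale cache    | Mia  
Off by one     | Mia  
Bad redirect   | Wendy
Slow page load | Wendy
Export error   | Mia  
Null pointer   | NULL 


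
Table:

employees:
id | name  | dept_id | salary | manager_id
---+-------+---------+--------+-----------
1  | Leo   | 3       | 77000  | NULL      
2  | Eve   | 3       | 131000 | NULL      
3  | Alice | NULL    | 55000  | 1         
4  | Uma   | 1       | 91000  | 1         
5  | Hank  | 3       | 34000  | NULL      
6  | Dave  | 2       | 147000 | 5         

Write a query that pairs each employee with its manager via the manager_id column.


This is a self-join: employees is joined to a second copy of itself, matching each row's manager_id to another row's id. Use LEFT JOIN so rows with manager_id=NULL are kept.
  - employee 1 (Leo): manager_id=NULL -> NULL
  - employee 2 (Eve): manager_id=NULL -> NULL
  - employee 3 (Alice): manager_id=1 -> Leo
  - employee 4 (Uma): manager_id=1 -> Leo
  - employee 5 (Hank): manager_id=NULL -> NULL
  - employee 6 (Dave): manager_id=5 -> Hank

SQL:
SELECT a.name AS item, b.name AS manager
FROM employees a
LEFT JOIN employees b ON a.manager_id = b.id

Result:
item  | manager
------+--------
Leo   | NULL   
Eve   | NULL   
Alice | Leo    
Uma   | Leo    
Hank  | NULL   
Dave  | Hank   


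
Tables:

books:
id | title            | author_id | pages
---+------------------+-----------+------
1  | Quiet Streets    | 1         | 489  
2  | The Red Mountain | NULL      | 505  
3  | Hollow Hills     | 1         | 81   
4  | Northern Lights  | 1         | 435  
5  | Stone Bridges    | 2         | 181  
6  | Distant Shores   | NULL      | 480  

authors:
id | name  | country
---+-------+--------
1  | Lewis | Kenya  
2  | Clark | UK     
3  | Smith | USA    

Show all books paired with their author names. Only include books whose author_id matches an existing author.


INNER JOIN keeps only books rows whose author_id matches an id in authors. Walk through each book:
  - book 1 (Quiet Streets): author_id=1 -> matches Lewis
  - book 2 (The Red Mountain): author_id=NULL, no match -> dropped
  - book 3 (Hollow Hills): author_id=1 -> matches Lewis
  - book 4 (Northern Lights): author_id=1 -> matches Lewis
  - book 5 (Stone Bridges): author_id=2 -> matches Clark
  - book 6 (Distant Shores): author_id=NULL, no match -> dropped
So 2 of 6 rows are dropped.

SQL:
SELECT a.title, b.name AS author
FROM books a
INNER JOIN authors b ON a.author_id = b.id

Result:
title           | author
----------------+-------
Quiet Streets   | Lewis 
Hollow Hills    | Lewis 
Northern Lights | Lewis 
Stone Bridges   | Clark 


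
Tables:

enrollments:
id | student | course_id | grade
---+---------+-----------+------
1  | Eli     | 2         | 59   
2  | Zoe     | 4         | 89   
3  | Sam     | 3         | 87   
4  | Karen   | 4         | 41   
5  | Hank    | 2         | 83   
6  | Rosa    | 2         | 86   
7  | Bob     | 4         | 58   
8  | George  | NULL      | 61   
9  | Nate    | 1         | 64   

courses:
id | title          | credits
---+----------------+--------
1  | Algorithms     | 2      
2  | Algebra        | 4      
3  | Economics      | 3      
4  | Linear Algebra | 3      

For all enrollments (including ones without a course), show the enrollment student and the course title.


LEFT JOIN keeps every row from enrollments (the left table); where course_id has no match in courses, the course columns become NULL. Walk through each enrollment:
  - enrollment 1 (Eli): course_id=2 -> matches Algebra
  - enrollment 2 (Zoe): course_id=4 -> matches Linear Algebra
  - enrollment 3 (Sam): course_id=3 -> matches Economics
  - enrollment 4 (Karen): course_id=4 -> matches Linear Algebra
  - enrollment 5 (Hank): course_id=2 -> matches Algebra
  - enrollment 6 (Rosa): course_id=2 -> matches Algebra
  - enrollment 7 (Bob): course_id=4 -> matches Linear Algebra
  - enrollment 8 (George): course_id=NULL, no match -> kept with NULL
  - enrollment 9 (Nate): course_id=1 -> matches Algorithms
All 9 rows appear; 1 has NULL course.

SQL:
SELECT a.student, b.title AS course
FROM enrollments a
LEFT JOIN courses b ON a.course_id = b.id

Result:
student | course        
--------+---------------
Eli     | Algebra       
Zoe     | Linear Algebra
Sam     | Economics     
Karen   | Linear Algebra
Hank    | Algebra       
Rosa    | Algebra       
Bob     | Linear Algebra
George  | NULL          
Nate    | Algorithms    


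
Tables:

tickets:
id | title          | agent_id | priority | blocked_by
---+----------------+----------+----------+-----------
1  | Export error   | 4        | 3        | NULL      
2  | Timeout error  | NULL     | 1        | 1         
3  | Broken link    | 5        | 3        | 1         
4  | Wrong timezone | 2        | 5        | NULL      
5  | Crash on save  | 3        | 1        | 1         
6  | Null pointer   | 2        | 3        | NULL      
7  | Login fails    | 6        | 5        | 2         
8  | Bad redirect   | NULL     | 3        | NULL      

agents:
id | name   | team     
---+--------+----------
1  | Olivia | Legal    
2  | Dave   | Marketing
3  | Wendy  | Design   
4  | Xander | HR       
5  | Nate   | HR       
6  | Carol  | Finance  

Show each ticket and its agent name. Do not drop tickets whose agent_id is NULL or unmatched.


LEFT JOIN keeps every row from tickets (the left table); where agent_id has no match in agents, the agent columns become NULL. Walk through each ticket:
  - ticket 1 (Export error): agent_id=4 -> matches Xander
  - ticket 2 (Timeout error): agent_id=NULL, no match -> kept with NULL
  - ticket 3 (Broken link): agent_id=5 -> matches Nate
  - ticket 4 (Wrong timezone): agent_id=2 -> matches Dave
  - ticket 5 (Crash on save): agent_id=3 -> matches Wendy
  - ticket 6 (Null pointer): agent_id=2 -> matches Dave
  - ticket 7 (Login fails): agent_id=6 -> matches Carol
  - ticket 8 (Bad redirect): agent_id=NULL, no match -> kept with NULL
All 8 rows appear; 2 have NULL agent.

SQL:
SELECT a.title, b.name AS agent
FROM tickets a
LEFT JOIN agents b ON a.agent_id = b.id

Result:
title          | agent 
---------------+-------
Export error   | Xander
Timeout error  | NULL  
Broken link    | Nate  
Wrong timezone | Dave  
Crash on save  | Wendy 
Null pointer   | Dave  
Login fails    | Carol 
Bad redirect   | NULL  


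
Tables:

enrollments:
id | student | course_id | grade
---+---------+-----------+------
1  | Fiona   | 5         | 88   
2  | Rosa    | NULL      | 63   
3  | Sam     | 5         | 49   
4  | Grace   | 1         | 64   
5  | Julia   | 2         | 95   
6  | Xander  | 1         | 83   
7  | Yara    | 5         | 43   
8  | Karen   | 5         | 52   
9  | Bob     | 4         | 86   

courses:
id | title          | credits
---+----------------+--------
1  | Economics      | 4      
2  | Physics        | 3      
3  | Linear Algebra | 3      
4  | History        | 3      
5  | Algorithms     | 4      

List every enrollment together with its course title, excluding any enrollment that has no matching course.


INNER JOIN keeps only enrollments rows whose course_id matches an id in courses. Walk through each enrollment:
  - enrollment 1 (Fiona): course_id=5 -> matches Algorithms
  - enrollment 2 (Rosa): course_id=NULL, no match -> dropped
  - enrollment 3 (Sam): course_id=5 -> matches Algorithms
  - enrollment 4 (Grace): course_id=1 -> matches Economics
  - enrollment 5 (Julia): course_id=2 -> matches Physics
  - enrollment 6 (Xander): course_id=1 -> matches Economics
  - enrollment 7 (Yara): course_id=5 -> matches Algorithms
  - enrollment 8 (Karen): course_id=5 -> matches Algorithms
  - enrollment 9 (Bob): course_id=4 -> matches History
So 1 of 9 rows is dropped.

SQL:
SELECT a.student, b.title AS course
FROM enrollments a
INNER JOIN courses b ON a.course_id = b.id

Result:
student | course    
--------+-----------
Fiona   | Algorithms
Sam     | Algorithms
Grace   | Economics 
Julia   | Physics   
Xander  | Economics 
Yara    | Algorithms
Karen   | Algorithms
Bob     | History   


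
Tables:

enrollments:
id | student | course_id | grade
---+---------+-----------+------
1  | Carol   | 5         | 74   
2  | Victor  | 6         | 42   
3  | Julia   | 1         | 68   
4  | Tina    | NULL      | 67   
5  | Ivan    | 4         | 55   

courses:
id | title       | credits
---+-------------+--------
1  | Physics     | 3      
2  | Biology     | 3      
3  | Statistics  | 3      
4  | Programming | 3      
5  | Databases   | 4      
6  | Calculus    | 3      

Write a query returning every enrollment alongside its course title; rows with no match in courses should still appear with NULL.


LEFT JOIN keeps every row from enrollments (the left table); where course_id has no match in courses, the course columns become NULL. Walk through each enrollment:
  - enrollment 1 (Carol): course_id=5 -> matches Databases
  - enrollment 2 (Victor): course_id=6 -> matches Calculus
  - enrollment 3 (Julia): course_id=1 -> matches Physics
  - enrollment 4 (Tina): course_id=NULL, no match -> kept with NULL
  - enrollment 5 (Ivan): course_id=4 -> matches Programming
All 5 rows appear; 1 has NULL course.

SQL:
SELECT a.student, b.title AS course
FROM enrollments a
LEFT JOIN courses b ON a.course_id = b.id

Result:
student | course     
--------+------------
Carol   | Databases  
Victor  | Calculus   
Julia   | Physics    
Tina    | NULL       
Ivan    | Programming


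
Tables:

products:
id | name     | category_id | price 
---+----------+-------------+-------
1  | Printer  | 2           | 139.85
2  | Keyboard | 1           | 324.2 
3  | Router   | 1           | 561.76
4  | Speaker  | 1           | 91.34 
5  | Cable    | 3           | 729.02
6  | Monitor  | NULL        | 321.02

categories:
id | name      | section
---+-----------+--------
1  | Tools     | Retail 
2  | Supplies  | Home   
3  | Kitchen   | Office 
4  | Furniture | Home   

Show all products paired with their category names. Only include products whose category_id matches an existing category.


INNER JOIN keeps only products rows whose category_id matches an id in categories. Walk through each product:
  - product 1 (Printer): category_id=2 -> matches Supplies
  - product 2 (Keyboard): category_id=1 -> matches Tools
  - product 3 (Router): category_id=1 -> matches Tools
  - product 4 (Speaker): category_id=1 -> matches Tools
  - product 5 (Cable): category_id=3 -> matches Kitchen
  - product 6 (Monitor): category_id=NULL, no match -> dropped
So 1 of 6 rows is dropped.

SQL:
SELECT a.name, b.name AS category
FROM products a
INNER JOIN categories b ON a.category_id = b.id

Result:
name     | category
---------+---------
Printer  | Supplies
Keyboard | Tools   
Router   | Tools   
Speaker  | Tools   
Cable    | Kitchen 


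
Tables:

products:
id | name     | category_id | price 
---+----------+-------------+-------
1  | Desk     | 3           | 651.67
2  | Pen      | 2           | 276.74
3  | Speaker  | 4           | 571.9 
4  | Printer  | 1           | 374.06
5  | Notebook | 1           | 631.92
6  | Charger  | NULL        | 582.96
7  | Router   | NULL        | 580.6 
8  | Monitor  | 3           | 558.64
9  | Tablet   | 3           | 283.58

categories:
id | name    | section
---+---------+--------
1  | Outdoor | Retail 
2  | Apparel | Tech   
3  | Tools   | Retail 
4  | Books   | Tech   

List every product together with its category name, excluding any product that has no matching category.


INNER JOIN keeps only products rows whose category_id matches an id in categories. Walk through each product:
  - product 1 (Desk): category_id=3 -> matches Tools
  - product 2 (Pen): category_id=2 -> matches Apparel
  - product 3 (Speaker): category_id=4 -> matches Books
  - product 4 (Printer): category_id=1 -> matches Outdoor
  - product 5 (Notebook): category_id=1 -> matches Outdoor
  - product 6 (Charger): category_id=NULL, no match -> dropped
  - product 7 (Router): category_id=NULL, no match -> dropped
  - product 8 (Monitor): category_id=3 -> matches Tools
  - product 9 (Tablet): category_id=3 -> matches Tools
So 2 of 9 rows are dropped.

SQL:
SELECT a.name, b.name AS category
FROM products a
INNER JOIN categories b ON a.category_id = b.id

Result:
name     | category
---------+---------
Desk     | Tools   
Pen      | Apparel 
Speaker  | Books   
Printer  | Outdoor 
Notebook | Outdoor 
Monitor  | Tools   
Tablet   | Tools   


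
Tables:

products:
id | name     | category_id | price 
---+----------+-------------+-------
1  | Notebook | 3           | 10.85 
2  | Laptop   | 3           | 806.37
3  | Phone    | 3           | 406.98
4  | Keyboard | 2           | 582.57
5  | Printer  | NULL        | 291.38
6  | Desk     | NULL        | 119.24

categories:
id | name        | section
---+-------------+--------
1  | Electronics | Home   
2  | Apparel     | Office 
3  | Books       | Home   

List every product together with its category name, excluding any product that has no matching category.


INNER JOIN keeps only products rows whose category_id matches an id in categories. Walk through each product:
  - product 1 (Notebook): category_id=3 -> matches Books
  - product 2 (Laptop): category_id=3 -> matches Books
  - product 3 (Phone): category_id=3 -> matches Books
  - product 4 (Keyboard): category_id=2 -> matches Apparel
  - product 5 (Printer): category_id=NULL, no match -> dropped
  - product 6 (Desk): category_id=NULL, no match -> dropped
So 2 of 6 rows are dropped.

SQL:
SELECT a.name, b.name AS category
FROM products a
INNER JOIN categories b ON a.category_id = b.id

Result:
name     | category
---------+---------
Notebook | Books   
Laptop   | Books   
Phone    | Books   
Keyboard | Apparel 


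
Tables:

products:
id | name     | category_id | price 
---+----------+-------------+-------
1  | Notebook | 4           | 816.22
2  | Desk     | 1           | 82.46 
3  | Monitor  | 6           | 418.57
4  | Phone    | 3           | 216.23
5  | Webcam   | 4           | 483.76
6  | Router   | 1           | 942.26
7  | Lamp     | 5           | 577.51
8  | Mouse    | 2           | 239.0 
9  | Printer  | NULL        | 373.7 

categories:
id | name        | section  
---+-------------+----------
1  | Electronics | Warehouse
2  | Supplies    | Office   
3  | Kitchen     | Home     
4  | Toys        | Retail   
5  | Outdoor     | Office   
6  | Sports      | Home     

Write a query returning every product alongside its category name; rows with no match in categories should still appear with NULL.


LEFT JOIN keeps every row from products (the left table); where category_id has no match in categories, the category columns become NULL. Walk through each product:
  - product 1 (Notebook): category_id=4 -> matches Toys
  - product 2 (Desk): category_id=1 -> matches Electronics
  - product 3 (Monitor): category_id=6 -> matches Sports
  - product 4 (Phone): category_id=3 -> matches Kitchen
  - product 5 (Webcam): category_id=4 -> matches Toys
  - product 6 (Router): category_id=1 -> matches Electronics
  - product 7 (Lamp): category_id=5 -> matches Outdoor
  - product 8 (Mouse): category_id=2 -> matches Supplies
  - product 9 (Printer): category_id=NULL, no match -> kept with NULL
All 9 rows appear; 1 has NULL category.

SQL:
SELECT a.name, b.name AS category
FROM products a
LEFT JOIN categories b ON a.category_id = b.id

Result:
name     | category   
---------+------------
Notebook | Toys       
Desk     | Electronics
Monitor  | Sports     
Phone    | Kitchen    
Webcam   | Toys       
Router   | Electronics
Lamp     | Outdoor    
Mouse    | Supplies   
Printer  | NULL       


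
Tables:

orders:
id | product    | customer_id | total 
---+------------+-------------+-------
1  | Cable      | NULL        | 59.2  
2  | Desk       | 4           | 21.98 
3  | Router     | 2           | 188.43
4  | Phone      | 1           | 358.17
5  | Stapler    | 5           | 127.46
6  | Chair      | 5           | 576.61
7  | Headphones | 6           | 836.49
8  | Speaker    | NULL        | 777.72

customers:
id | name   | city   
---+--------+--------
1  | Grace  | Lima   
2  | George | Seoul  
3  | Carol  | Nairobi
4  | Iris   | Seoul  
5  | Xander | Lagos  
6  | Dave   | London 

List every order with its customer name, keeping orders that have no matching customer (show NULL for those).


LEFT JOIN keeps every row from orders (the left table); where customer_id has no match in customers, the customer columns become NULL. Walk through each order:
  - order 1 (Cable): customer_id=NULL, no match -> kept with NULL
  - order 2 (Desk): customer_id=4 -> matches Iris
  - order 3 (Router): customer_id=2 -> matches George
  - order 4 (Phone): customer_id=1 -> matches Grace
  - order 5 (Stapler): customer_id=5 -> matches Xander
  - order 6 (Chair): customer_id=5 -> matches Xander
  - order 7 (Headphones): customer_id=6 -> matches Dave
  - order 8 (Speaker): customer_id=NULL, no match -> kept with NULL
All 8 rows appear; 2 have NULL customer.

SQL:
SELECT a.product, b.name AS customer
FROM orders a
LEFT JOIN customers b ON a.customer_id = b.id

Result:
product    | customer
-----------+---------
Cable      | NULL    
Desk       | Iris    
Router     | George  
Phone      | Grace   
Stapler    | Xander  
Chair      | Xander  
Headphones | Dave    
Speaker    | NULL    


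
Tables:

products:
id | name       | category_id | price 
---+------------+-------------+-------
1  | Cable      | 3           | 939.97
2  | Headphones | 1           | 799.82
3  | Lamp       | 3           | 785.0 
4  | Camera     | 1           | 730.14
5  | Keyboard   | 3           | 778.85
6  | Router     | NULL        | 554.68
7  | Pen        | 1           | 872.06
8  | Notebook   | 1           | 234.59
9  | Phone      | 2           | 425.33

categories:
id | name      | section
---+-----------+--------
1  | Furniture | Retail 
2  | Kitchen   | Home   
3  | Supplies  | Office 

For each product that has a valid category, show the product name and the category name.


INNER JOIN keeps only products rows whose category_id matches an id in categories. Walk through each product:
  - product 1 (Cable): category_id=3 -> matches Supplies
  - product 2 (Headphones): category_id=1 -> matches Furniture
  - product 3 (Lamp): category_id=3 -> matches Supplies
  - product 4 (Camera): category_id=1 -> matches Furniture
  - product 5 (Keyboard): category_id=3 -> matches Supplies
  - product 6 (Router): category_id=NULL, no match -> dropped
  - product 7 (Pen): category_id=1 -> matches Furniture
  - product 8 (Notebook): category_id=1 -> matches Furniture
  - product 9 (Phone): category_id=2 -> matches Kitchen
So 1 of 9 rows is dropped.

SQL:
SELECT a.name, b.name AS category
FROM products a
INNER JOIN categories b ON a.category_id = b.id

Result:
name       | category 
-----------+----------
Cable      | Supplies 
Headphones | Furniture
Lamp       | Supplies 
Camera     | Furniture
Keyboard   | Supplies 
Pen        | Furniture
Notebook   | Furniture
Phone      | Kitchen  


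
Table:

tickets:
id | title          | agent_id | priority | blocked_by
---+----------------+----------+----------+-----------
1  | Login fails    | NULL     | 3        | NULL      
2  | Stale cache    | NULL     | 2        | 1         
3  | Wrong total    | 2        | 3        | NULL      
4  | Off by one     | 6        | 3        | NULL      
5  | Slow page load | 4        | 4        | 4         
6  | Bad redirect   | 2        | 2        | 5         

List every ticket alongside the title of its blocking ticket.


This is a self-join: tickets is joined to a second copy of itself, matching each row's blocked_by to another row's id. Use LEFT JOIN so rows with blocked_by=NULL are kept.
  - ticket 1 (Login fails): blocked_by=NULL -> NULL
  - ticket 2 (Stale cache): blocked_by=1 -> Login fails
  - ticket 3 (Wrong total): blocked_by=NULL -> NULL
  - ticket 4 (Off by one): blocked_by=NULL -> NULL
  - ticket 5 (Slow page load): blocked_by=4 -> Off by one
  - ticket 6 (Bad redirect): blocked_by=5 -> Slow page load

SQL:
SELECT a.title AS item, b.title AS blocked_by
FROM tickets a
LEFT JOIN tickets b ON a.blocked_by = b.id

Result:
item           | blocked_by    
---------------+---------------
Login fails    | NULL          
Stale cache    | Login fails   
Wrong total    | NULL          
Off by one     | NULL          
Slow page load | Off by one    
Bad redirect   | Slow page load


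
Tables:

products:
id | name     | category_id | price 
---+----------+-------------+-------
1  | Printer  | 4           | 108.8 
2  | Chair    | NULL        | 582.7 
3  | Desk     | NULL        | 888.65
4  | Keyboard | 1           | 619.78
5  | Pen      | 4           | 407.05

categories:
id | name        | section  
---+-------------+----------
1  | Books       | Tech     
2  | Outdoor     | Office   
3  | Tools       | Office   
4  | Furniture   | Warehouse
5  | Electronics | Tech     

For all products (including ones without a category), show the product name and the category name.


LEFT JOIN keeps every row from products (the left table); where category_id has no match in categories, the category columns become NULL. Walk through each product:
  - product 1 (Printer): category_id=4 -> matches Furniture
  - product 2 (Chair): category_id=NULL, no match -> kept with NULL
  - product 3 (Desk): category_id=NULL, no match -> kept with NULL
  - product 4 (Keyboard): category_id=1 -> matches Books
  - product 5 (Pen): category_id=4 -> matches Furniture
All 5 rows appear; 2 have NULL category.

SQL:
SELECT a.name, b.name AS category
FROM products a
LEFT JOIN categories b ON a.category_id = b.id

Result:
name     | category 
---------+----------
Printer  | Furniture
Chair    | NULL     
Desk     | NULL     
Keyboard | Books    
Pen      | Furniture


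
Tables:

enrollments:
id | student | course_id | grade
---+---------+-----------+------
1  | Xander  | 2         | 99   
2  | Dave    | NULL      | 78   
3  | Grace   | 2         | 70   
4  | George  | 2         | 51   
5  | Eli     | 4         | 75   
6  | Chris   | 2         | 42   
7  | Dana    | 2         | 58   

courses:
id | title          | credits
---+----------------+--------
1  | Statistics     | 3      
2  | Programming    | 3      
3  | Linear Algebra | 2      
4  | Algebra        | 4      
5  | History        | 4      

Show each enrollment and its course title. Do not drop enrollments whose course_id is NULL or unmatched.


LEFT JOIN keeps every row from enrollments (the left table); where course_id has no match in courses, the course columns become NULL. Walk through each enrollment:
  - enrollment 1 (Xander): course_id=2 -> matches Programming
  - enrollment 2 (Dave): course_id=NULL, no match -> kept with NULL
  - enrollment 3 (Grace): course_id=2 -> matches Programming
  - enrollment 4 (George): course_id=2 -> matches Programming
  - enrollment 5 (Eli): course_id=4 -> matches Algebra
  - enrollment 6 (Chris): course_id=2 -> matches Programming
  - enrollment 7 (Dana): course_id=2 -> matches Programming
All 7 rows appear; 1 has NULL course.

SQL:
SELECT a.student, b.title AS course
FROM enrollments a
LEFT JOIN courses b ON a.course_id = b.id

Result:
student | course     
--------+------------
Xander  | Programming
Dave    | NULL       
Grace   | Programming
George  | Programming
Eli     | Algebra    
Chris   | Programming
Dana    | Programming


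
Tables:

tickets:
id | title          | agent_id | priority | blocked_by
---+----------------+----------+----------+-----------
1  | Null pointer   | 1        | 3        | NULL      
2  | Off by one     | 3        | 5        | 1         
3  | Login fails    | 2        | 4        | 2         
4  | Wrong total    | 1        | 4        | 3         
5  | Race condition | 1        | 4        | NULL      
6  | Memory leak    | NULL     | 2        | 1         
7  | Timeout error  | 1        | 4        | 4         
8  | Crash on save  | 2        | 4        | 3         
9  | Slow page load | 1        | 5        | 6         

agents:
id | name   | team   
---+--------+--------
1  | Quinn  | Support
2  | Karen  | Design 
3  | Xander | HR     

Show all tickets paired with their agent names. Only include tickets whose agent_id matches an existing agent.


INNER JOIN keeps only tickets rows whose agent_id matches an id in agents. Walk through each ticket:
  - ticket 1 (Null pointer): agent_id=1 -> matches Quinn
  - ticket 2 (Off by one): agent_id=3 -> matches Xander
  - ticket 3 (Login fails): agent_id=2 -> matches Karen
  - ticket 4 (Wrong total): agent_id=1 -> matches Quinn
  - ticket 5 (Race condition): agent_id=1 -> matches Quinn
  - ticket 6 (Memory leak): agent_id=NULL, no match -> dropped
  - ticket 7 (Timeout error): agent_id=1 -> matches Quinn
  - ticket 8 (Crash on save): agent_id=2 -> matches Karen
  - ticket 9 (Slow page load): agent_id=1 -> matches Quinn
So 1 of 9 rows is dropped.

SQL:
SELECT a.title, b.name AS agent
FROM tickets a
INNER JOIN agents b ON a.agent_id = b.id

Result:
title          | agent 
---------------+-------
Null pointer   | Quinn 
Off by one     | Xander
Login fails    | Karen 
Wrong total    | Quinn 
Race condition | Quinn 
Timeout error  | Quinn 
Crash on save  | Karen 
Slow page load | Quinn 


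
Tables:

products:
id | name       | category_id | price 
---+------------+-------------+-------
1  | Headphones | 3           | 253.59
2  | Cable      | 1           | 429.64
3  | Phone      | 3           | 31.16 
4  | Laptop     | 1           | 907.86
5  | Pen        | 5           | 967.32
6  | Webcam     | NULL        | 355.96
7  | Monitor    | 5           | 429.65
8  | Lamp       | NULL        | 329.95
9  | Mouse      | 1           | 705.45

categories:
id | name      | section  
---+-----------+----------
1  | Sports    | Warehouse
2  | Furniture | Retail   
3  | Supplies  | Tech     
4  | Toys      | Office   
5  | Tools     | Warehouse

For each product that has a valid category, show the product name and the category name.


INNER JOIN keeps only products rows whose category_id matches an id in categories. Walk through each product:
  - product 1 (Headphones): category_id=3 -> matches Supplies
  - product 2 (Cable): category_id=1 -> matches Sports
  - product 3 (Phone): category_id=3 -> matches Supplies
  - product 4 (Laptop): category_id=1 -> matches Sports
  - product 5 (Pen): category_id=5 -> matches Tools
  - product 6 (Webcam): category_id=NULL, no match -> dropped
  - product 7 (Monitor): category_id=5 -> matches Tools
  - product 8 (Lamp): category_id=NULL, no match -> dropped
  - product 9 (Mouse): category_id=1 -> matches Sports
So 2 of 9 rows are dropped.

SQL:
SELECT a.name, b.name AS category
FROM products a
INNER JOIN categories b ON a.category_id = b.id

Result:
name       | category
-----------+---------
Headphones | Supplies
Cable      | Sports  
Phone      | Supplies
Laptop     | Sports  
Pen        | Tools   
Monitor    | Tools   
Mouse      | Sports  
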